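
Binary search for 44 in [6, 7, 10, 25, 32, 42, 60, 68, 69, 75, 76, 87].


Step 1: lo=0, hi=11, mid=5, val=42
Step 2: lo=6, hi=11, mid=8, val=69
Step 3: lo=6, hi=7, mid=6, val=60

Not found


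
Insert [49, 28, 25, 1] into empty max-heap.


Insert 49: [49]
Insert 28: [49, 28]
Insert 25: [49, 28, 25]
Insert 1: [49, 28, 25, 1]

Final heap: [49, 28, 25, 1]


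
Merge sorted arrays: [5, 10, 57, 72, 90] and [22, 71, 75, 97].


Take 5 from A
Take 10 from A
Take 22 from B
Take 57 from A
Take 71 from B
Take 72 from A
Take 75 from B
Take 90 from A

Merged: [5, 10, 22, 57, 71, 72, 75, 90, 97]


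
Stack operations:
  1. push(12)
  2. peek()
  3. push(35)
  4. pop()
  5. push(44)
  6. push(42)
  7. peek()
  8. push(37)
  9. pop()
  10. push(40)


push(12) -> [12]
peek()->12
push(35) -> [12, 35]
pop()->35, [12]
push(44) -> [12, 44]
push(42) -> [12, 44, 42]
peek()->42
push(37) -> [12, 44, 42, 37]
pop()->37, [12, 44, 42]
push(40) -> [12, 44, 42, 40]

Final stack: [12, 44, 42, 40]


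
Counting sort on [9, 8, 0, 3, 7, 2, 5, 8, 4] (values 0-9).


Input: [9, 8, 0, 3, 7, 2, 5, 8, 4]
Counts: [1, 0, 1, 1, 1, 1, 0, 1, 2, 1]

Sorted: [0, 2, 3, 4, 5, 7, 8, 8, 9]


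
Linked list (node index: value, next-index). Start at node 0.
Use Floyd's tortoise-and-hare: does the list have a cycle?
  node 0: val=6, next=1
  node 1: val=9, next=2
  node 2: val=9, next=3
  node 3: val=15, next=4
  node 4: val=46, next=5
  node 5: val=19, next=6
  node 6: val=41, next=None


Floyd's tortoise (slow, +1) and hare (fast, +2):
  init: slow=0, fast=0
  step 1: slow=1, fast=2
  step 2: slow=2, fast=4
  step 3: slow=3, fast=6
  step 4: fast -> None, no cycle

Cycle: no


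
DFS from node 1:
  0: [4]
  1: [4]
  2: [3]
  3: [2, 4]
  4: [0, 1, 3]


Visit 1, push [4]
Visit 4, push [3, 0]
Visit 0, push []
Visit 3, push [2]
Visit 2, push []

DFS order: [1, 4, 0, 3, 2]


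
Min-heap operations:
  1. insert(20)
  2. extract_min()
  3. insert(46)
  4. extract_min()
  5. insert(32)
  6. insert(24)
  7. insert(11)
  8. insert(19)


insert(20) -> [20]
extract_min()->20, []
insert(46) -> [46]
extract_min()->46, []
insert(32) -> [32]
insert(24) -> [24, 32]
insert(11) -> [11, 32, 24]
insert(19) -> [11, 19, 24, 32]

Final heap: [11, 19, 24, 32]


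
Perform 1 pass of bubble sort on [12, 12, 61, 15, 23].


Initial: [12, 12, 61, 15, 23]
Pass 1: [12, 12, 15, 23, 61] (2 swaps)

After 1 pass: [12, 12, 15, 23, 61]


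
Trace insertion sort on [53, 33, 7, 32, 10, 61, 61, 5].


Initial: [53, 33, 7, 32, 10, 61, 61, 5]
Insert 33: [33, 53, 7, 32, 10, 61, 61, 5]
Insert 7: [7, 33, 53, 32, 10, 61, 61, 5]
Insert 32: [7, 32, 33, 53, 10, 61, 61, 5]
Insert 10: [7, 10, 32, 33, 53, 61, 61, 5]
Insert 61: [7, 10, 32, 33, 53, 61, 61, 5]
Insert 61: [7, 10, 32, 33, 53, 61, 61, 5]
Insert 5: [5, 7, 10, 32, 33, 53, 61, 61]

Sorted: [5, 7, 10, 32, 33, 53, 61, 61]


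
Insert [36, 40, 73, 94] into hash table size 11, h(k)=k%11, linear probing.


Insert 36: h=3 -> slot 3
Insert 40: h=7 -> slot 7
Insert 73: h=7, 1 probes -> slot 8
Insert 94: h=6 -> slot 6

Table: [None, None, None, 36, None, None, 94, 40, 73, None, None]


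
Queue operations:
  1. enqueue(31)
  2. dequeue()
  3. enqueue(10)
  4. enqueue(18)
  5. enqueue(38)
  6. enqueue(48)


enqueue(31) -> [31]
dequeue()->31, []
enqueue(10) -> [10]
enqueue(18) -> [10, 18]
enqueue(38) -> [10, 18, 38]
enqueue(48) -> [10, 18, 38, 48]

Final queue: [10, 18, 38, 48]


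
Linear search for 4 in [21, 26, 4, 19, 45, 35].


i=0: 21!=4
i=1: 26!=4
i=2: 4==4 found!

Found at 2, 3 comps


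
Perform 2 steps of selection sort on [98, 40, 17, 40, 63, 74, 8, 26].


Initial: [98, 40, 17, 40, 63, 74, 8, 26]
Step 1: min=8 at 6
  Swap: [8, 40, 17, 40, 63, 74, 98, 26]
Step 2: min=17 at 2
  Swap: [8, 17, 40, 40, 63, 74, 98, 26]

After 2 steps: [8, 17, 40, 40, 63, 74, 98, 26]


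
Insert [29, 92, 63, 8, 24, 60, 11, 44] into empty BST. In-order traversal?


Insert 29: root
Insert 92: R from 29
Insert 63: R from 29 -> L from 92
Insert 8: L from 29
Insert 24: L from 29 -> R from 8
Insert 60: R from 29 -> L from 92 -> L from 63
Insert 11: L from 29 -> R from 8 -> L from 24
Insert 44: R from 29 -> L from 92 -> L from 63 -> L from 60

In-order: [8, 11, 24, 29, 44, 60, 63, 92]


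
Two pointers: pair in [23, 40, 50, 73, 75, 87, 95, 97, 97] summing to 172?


lo=0(23)+hi=8(97)=120
lo=1(40)+hi=8(97)=137
lo=2(50)+hi=8(97)=147
lo=3(73)+hi=8(97)=170
lo=4(75)+hi=8(97)=172

Yes: 75+97=172


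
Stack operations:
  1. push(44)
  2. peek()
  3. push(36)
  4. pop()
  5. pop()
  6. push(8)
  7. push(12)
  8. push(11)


push(44) -> [44]
peek()->44
push(36) -> [44, 36]
pop()->36, [44]
pop()->44, []
push(8) -> [8]
push(12) -> [8, 12]
push(11) -> [8, 12, 11]

Final stack: [8, 12, 11]


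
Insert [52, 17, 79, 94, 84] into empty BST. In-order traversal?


Insert 52: root
Insert 17: L from 52
Insert 79: R from 52
Insert 94: R from 52 -> R from 79
Insert 84: R from 52 -> R from 79 -> L from 94

In-order: [17, 52, 79, 84, 94]


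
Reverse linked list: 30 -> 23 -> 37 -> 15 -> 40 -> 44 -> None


Step 1: curr=30, set curr.next=prev(None) | reversed so far: 30
Step 2: curr=23, set curr.next=prev(30) | reversed so far: 23 -> 30
Step 3: curr=37, set curr.next=prev(23) | reversed so far: 37 -> 23 -> 30
Step 4: curr=15, set curr.next=prev(37) | reversed so far: 15 -> 37 -> 23 -> 30
Step 5: curr=40, set curr.next=prev(15) | reversed so far: 40 -> 15 -> 37 -> 23 -> 30
Step 6: curr=44, set curr.next=prev(40) | reversed so far: 44 -> 40 -> 15 -> 37 -> 23 -> 30

44 -> 40 -> 15 -> 37 -> 23 -> 30 -> None


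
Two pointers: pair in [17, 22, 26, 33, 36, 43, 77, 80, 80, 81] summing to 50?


lo=0(17)+hi=9(81)=98
lo=0(17)+hi=8(80)=97
lo=0(17)+hi=7(80)=97
lo=0(17)+hi=6(77)=94
lo=0(17)+hi=5(43)=60
lo=0(17)+hi=4(36)=53
lo=0(17)+hi=3(33)=50

Yes: 17+33=50


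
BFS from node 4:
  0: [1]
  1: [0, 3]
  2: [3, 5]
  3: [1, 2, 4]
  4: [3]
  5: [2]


Visit 4, enqueue [3]
Visit 3, enqueue [1, 2]
Visit 1, enqueue [0]
Visit 2, enqueue [5]
Visit 0, enqueue []
Visit 5, enqueue []

BFS order: [4, 3, 1, 2, 0, 5]


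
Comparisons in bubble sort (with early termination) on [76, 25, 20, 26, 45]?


Algorithm: bubble sort (with early termination)
Input: [76, 25, 20, 26, 45]
Sorted: [20, 25, 26, 45, 76]

9


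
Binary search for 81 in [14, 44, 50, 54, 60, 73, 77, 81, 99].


Step 1: lo=0, hi=8, mid=4, val=60
Step 2: lo=5, hi=8, mid=6, val=77
Step 3: lo=7, hi=8, mid=7, val=81

Found at index 7


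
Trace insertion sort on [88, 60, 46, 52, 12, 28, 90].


Initial: [88, 60, 46, 52, 12, 28, 90]
Insert 60: [60, 88, 46, 52, 12, 28, 90]
Insert 46: [46, 60, 88, 52, 12, 28, 90]
Insert 52: [46, 52, 60, 88, 12, 28, 90]
Insert 12: [12, 46, 52, 60, 88, 28, 90]
Insert 28: [12, 28, 46, 52, 60, 88, 90]
Insert 90: [12, 28, 46, 52, 60, 88, 90]

Sorted: [12, 28, 46, 52, 60, 88, 90]


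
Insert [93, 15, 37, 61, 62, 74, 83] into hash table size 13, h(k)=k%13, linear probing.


Insert 93: h=2 -> slot 2
Insert 15: h=2, 1 probes -> slot 3
Insert 37: h=11 -> slot 11
Insert 61: h=9 -> slot 9
Insert 62: h=10 -> slot 10
Insert 74: h=9, 3 probes -> slot 12
Insert 83: h=5 -> slot 5

Table: [None, None, 93, 15, None, 83, None, None, None, 61, 62, 37, 74]


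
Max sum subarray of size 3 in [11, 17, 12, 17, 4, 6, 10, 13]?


[0:3]: 40
[1:4]: 46
[2:5]: 33
[3:6]: 27
[4:7]: 20
[5:8]: 29

Max: 46 at [1:4]


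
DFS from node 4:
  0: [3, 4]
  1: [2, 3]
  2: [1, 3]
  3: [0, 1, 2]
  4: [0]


Visit 4, push [0]
Visit 0, push [3]
Visit 3, push [2, 1]
Visit 1, push [2]
Visit 2, push []

DFS order: [4, 0, 3, 1, 2]


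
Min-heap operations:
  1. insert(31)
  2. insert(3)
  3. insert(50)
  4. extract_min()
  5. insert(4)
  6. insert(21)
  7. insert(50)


insert(31) -> [31]
insert(3) -> [3, 31]
insert(50) -> [3, 31, 50]
extract_min()->3, [31, 50]
insert(4) -> [4, 50, 31]
insert(21) -> [4, 21, 31, 50]
insert(50) -> [4, 21, 31, 50, 50]

Final heap: [4, 21, 31, 50, 50]


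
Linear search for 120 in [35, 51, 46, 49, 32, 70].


i=0: 35!=120
i=1: 51!=120
i=2: 46!=120
i=3: 49!=120
i=4: 32!=120
i=5: 70!=120

Not found, 6 comps


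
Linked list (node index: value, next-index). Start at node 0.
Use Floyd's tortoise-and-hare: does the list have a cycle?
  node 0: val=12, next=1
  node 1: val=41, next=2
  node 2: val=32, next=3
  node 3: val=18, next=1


Floyd's tortoise (slow, +1) and hare (fast, +2):
  init: slow=0, fast=0
  step 1: slow=1, fast=2
  step 2: slow=2, fast=1
  step 3: slow=3, fast=3
  slow == fast at node 3: cycle detected

Cycle: yes


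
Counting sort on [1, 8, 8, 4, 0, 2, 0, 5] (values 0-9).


Input: [1, 8, 8, 4, 0, 2, 0, 5]
Counts: [2, 1, 1, 0, 1, 1, 0, 0, 2, 0]

Sorted: [0, 0, 1, 2, 4, 5, 8, 8]


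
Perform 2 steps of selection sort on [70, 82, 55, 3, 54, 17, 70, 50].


Initial: [70, 82, 55, 3, 54, 17, 70, 50]
Step 1: min=3 at 3
  Swap: [3, 82, 55, 70, 54, 17, 70, 50]
Step 2: min=17 at 5
  Swap: [3, 17, 55, 70, 54, 82, 70, 50]

After 2 steps: [3, 17, 55, 70, 54, 82, 70, 50]


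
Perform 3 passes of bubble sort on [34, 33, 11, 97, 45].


Initial: [34, 33, 11, 97, 45]
Pass 1: [33, 11, 34, 45, 97] (3 swaps)
Pass 2: [11, 33, 34, 45, 97] (1 swaps)
Pass 3: [11, 33, 34, 45, 97] (0 swaps)

After 3 passes: [11, 33, 34, 45, 97]


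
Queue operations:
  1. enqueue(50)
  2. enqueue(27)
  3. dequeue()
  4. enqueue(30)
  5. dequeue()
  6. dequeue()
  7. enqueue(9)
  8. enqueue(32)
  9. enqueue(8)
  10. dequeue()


enqueue(50) -> [50]
enqueue(27) -> [50, 27]
dequeue()->50, [27]
enqueue(30) -> [27, 30]
dequeue()->27, [30]
dequeue()->30, []
enqueue(9) -> [9]
enqueue(32) -> [9, 32]
enqueue(8) -> [9, 32, 8]
dequeue()->9, [32, 8]

Final queue: [32, 8]


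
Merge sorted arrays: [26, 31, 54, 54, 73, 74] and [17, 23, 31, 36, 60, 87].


Take 17 from B
Take 23 from B
Take 26 from A
Take 31 from A
Take 31 from B
Take 36 from B
Take 54 from A
Take 54 from A
Take 60 from B
Take 73 from A
Take 74 from A

Merged: [17, 23, 26, 31, 31, 36, 54, 54, 60, 73, 74, 87]


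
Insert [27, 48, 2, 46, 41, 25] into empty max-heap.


Insert 27: [27]
Insert 48: [48, 27]
Insert 2: [48, 27, 2]
Insert 46: [48, 46, 2, 27]
Insert 41: [48, 46, 2, 27, 41]
Insert 25: [48, 46, 25, 27, 41, 2]

Final heap: [48, 46, 25, 27, 41, 2]


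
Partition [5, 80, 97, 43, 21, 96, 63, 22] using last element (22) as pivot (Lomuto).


Pivot: 22
  5 <= 22: advance i (no swap)
  21 <= 22: swap -> [5, 21, 97, 43, 80, 96, 63, 22]
Place pivot at 2: [5, 21, 22, 43, 80, 96, 63, 97]

Partitioned: [5, 21, 22, 43, 80, 96, 63, 97]


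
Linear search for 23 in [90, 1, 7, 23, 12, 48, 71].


i=0: 90!=23
i=1: 1!=23
i=2: 7!=23
i=3: 23==23 found!

Found at 3, 4 comps


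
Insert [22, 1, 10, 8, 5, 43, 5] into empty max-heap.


Insert 22: [22]
Insert 1: [22, 1]
Insert 10: [22, 1, 10]
Insert 8: [22, 8, 10, 1]
Insert 5: [22, 8, 10, 1, 5]
Insert 43: [43, 8, 22, 1, 5, 10]
Insert 5: [43, 8, 22, 1, 5, 10, 5]

Final heap: [43, 8, 22, 1, 5, 10, 5]


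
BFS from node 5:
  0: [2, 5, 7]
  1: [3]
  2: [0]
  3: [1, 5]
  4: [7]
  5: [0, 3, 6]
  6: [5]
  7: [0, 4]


Visit 5, enqueue [0, 3, 6]
Visit 0, enqueue [2, 7]
Visit 3, enqueue [1]
Visit 6, enqueue []
Visit 2, enqueue []
Visit 7, enqueue [4]
Visit 1, enqueue []
Visit 4, enqueue []

BFS order: [5, 0, 3, 6, 2, 7, 1, 4]


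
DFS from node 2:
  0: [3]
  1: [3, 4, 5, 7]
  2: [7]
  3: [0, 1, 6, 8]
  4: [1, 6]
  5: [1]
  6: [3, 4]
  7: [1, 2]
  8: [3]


Visit 2, push [7]
Visit 7, push [1]
Visit 1, push [5, 4, 3]
Visit 3, push [8, 6, 0]
Visit 0, push []
Visit 6, push [4]
Visit 4, push []
Visit 8, push []
Visit 5, push []

DFS order: [2, 7, 1, 3, 0, 6, 4, 8, 5]


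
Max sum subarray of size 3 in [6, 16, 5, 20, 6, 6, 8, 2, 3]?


[0:3]: 27
[1:4]: 41
[2:5]: 31
[3:6]: 32
[4:7]: 20
[5:8]: 16
[6:9]: 13

Max: 41 at [1:4]


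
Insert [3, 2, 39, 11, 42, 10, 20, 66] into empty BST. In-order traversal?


Insert 3: root
Insert 2: L from 3
Insert 39: R from 3
Insert 11: R from 3 -> L from 39
Insert 42: R from 3 -> R from 39
Insert 10: R from 3 -> L from 39 -> L from 11
Insert 20: R from 3 -> L from 39 -> R from 11
Insert 66: R from 3 -> R from 39 -> R from 42

In-order: [2, 3, 10, 11, 20, 39, 42, 66]


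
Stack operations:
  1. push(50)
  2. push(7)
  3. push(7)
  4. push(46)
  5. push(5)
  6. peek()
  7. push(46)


push(50) -> [50]
push(7) -> [50, 7]
push(7) -> [50, 7, 7]
push(46) -> [50, 7, 7, 46]
push(5) -> [50, 7, 7, 46, 5]
peek()->5
push(46) -> [50, 7, 7, 46, 5, 46]

Final stack: [50, 7, 7, 46, 5, 46]


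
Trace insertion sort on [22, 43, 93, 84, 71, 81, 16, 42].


Initial: [22, 43, 93, 84, 71, 81, 16, 42]
Insert 43: [22, 43, 93, 84, 71, 81, 16, 42]
Insert 93: [22, 43, 93, 84, 71, 81, 16, 42]
Insert 84: [22, 43, 84, 93, 71, 81, 16, 42]
Insert 71: [22, 43, 71, 84, 93, 81, 16, 42]
Insert 81: [22, 43, 71, 81, 84, 93, 16, 42]
Insert 16: [16, 22, 43, 71, 81, 84, 93, 42]
Insert 42: [16, 22, 42, 43, 71, 81, 84, 93]

Sorted: [16, 22, 42, 43, 71, 81, 84, 93]


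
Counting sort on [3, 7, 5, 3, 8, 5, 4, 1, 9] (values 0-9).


Input: [3, 7, 5, 3, 8, 5, 4, 1, 9]
Counts: [0, 1, 0, 2, 1, 2, 0, 1, 1, 1]

Sorted: [1, 3, 3, 4, 5, 5, 7, 8, 9]


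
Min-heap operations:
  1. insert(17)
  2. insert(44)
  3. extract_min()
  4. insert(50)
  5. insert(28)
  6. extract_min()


insert(17) -> [17]
insert(44) -> [17, 44]
extract_min()->17, [44]
insert(50) -> [44, 50]
insert(28) -> [28, 50, 44]
extract_min()->28, [44, 50]

Final heap: [44, 50]


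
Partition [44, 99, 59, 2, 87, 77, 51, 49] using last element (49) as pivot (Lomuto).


Pivot: 49
  44 <= 49: advance i (no swap)
  2 <= 49: swap -> [44, 2, 59, 99, 87, 77, 51, 49]
Place pivot at 2: [44, 2, 49, 99, 87, 77, 51, 59]

Partitioned: [44, 2, 49, 99, 87, 77, 51, 59]


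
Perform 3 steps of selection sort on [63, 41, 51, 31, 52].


Initial: [63, 41, 51, 31, 52]
Step 1: min=31 at 3
  Swap: [31, 41, 51, 63, 52]
Step 2: min=41 at 1
  Swap: [31, 41, 51, 63, 52]
Step 3: min=51 at 2
  Swap: [31, 41, 51, 63, 52]

After 3 steps: [31, 41, 51, 63, 52]


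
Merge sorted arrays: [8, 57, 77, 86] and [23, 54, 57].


Take 8 from A
Take 23 from B
Take 54 from B
Take 57 from A
Take 57 from B

Merged: [8, 23, 54, 57, 57, 77, 86]


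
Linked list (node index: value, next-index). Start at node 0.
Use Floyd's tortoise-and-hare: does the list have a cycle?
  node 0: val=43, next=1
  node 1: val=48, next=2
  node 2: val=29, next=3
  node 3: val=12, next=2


Floyd's tortoise (slow, +1) and hare (fast, +2):
  init: slow=0, fast=0
  step 1: slow=1, fast=2
  step 2: slow=2, fast=2
  slow == fast at node 2: cycle detected

Cycle: yes


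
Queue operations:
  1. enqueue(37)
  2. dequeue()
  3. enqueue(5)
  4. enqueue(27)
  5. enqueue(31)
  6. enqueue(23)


enqueue(37) -> [37]
dequeue()->37, []
enqueue(5) -> [5]
enqueue(27) -> [5, 27]
enqueue(31) -> [5, 27, 31]
enqueue(23) -> [5, 27, 31, 23]

Final queue: [5, 27, 31, 23]


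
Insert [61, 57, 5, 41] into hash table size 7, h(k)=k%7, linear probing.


Insert 61: h=5 -> slot 5
Insert 57: h=1 -> slot 1
Insert 5: h=5, 1 probes -> slot 6
Insert 41: h=6, 1 probes -> slot 0

Table: [41, 57, None, None, None, 61, 5]


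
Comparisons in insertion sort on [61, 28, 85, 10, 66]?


Algorithm: insertion sort
Input: [61, 28, 85, 10, 66]
Sorted: [10, 28, 61, 66, 85]

7


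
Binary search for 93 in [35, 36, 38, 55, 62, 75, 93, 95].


Step 1: lo=0, hi=7, mid=3, val=55
Step 2: lo=4, hi=7, mid=5, val=75
Step 3: lo=6, hi=7, mid=6, val=93

Found at index 6


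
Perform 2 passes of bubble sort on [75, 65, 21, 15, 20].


Initial: [75, 65, 21, 15, 20]
Pass 1: [65, 21, 15, 20, 75] (4 swaps)
Pass 2: [21, 15, 20, 65, 75] (3 swaps)

After 2 passes: [21, 15, 20, 65, 75]


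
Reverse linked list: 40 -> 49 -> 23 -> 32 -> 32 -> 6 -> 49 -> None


Step 1: curr=40, set curr.next=prev(None) | reversed so far: 40
Step 2: curr=49, set curr.next=prev(40) | reversed so far: 49 -> 40
Step 3: curr=23, set curr.next=prev(49) | reversed so far: 23 -> 49 -> 40
Step 4: curr=32, set curr.next=prev(23) | reversed so far: 32 -> 23 -> 49 -> 40
Step 5: curr=32, set curr.next=prev(32) | reversed so far: 32 -> 32 -> 23 -> 49 -> 40
Step 6: curr=6, set curr.next=prev(32) | reversed so far: 6 -> 32 -> 32 -> 23 -> 49 -> 40
Step 7: curr=49, set curr.next=prev(6) | reversed so far: 49 -> 6 -> 32 -> 32 -> 23 -> 49 -> 40

49 -> 6 -> 32 -> 32 -> 23 -> 49 -> 40 -> None


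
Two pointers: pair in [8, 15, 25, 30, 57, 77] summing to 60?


lo=0(8)+hi=5(77)=85
lo=0(8)+hi=4(57)=65
lo=0(8)+hi=3(30)=38
lo=1(15)+hi=3(30)=45
lo=2(25)+hi=3(30)=55

No pair found


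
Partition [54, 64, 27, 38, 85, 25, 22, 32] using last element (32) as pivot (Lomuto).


Pivot: 32
  27 <= 32: swap -> [27, 64, 54, 38, 85, 25, 22, 32]
  25 <= 32: swap -> [27, 25, 54, 38, 85, 64, 22, 32]
  22 <= 32: swap -> [27, 25, 22, 38, 85, 64, 54, 32]
Place pivot at 3: [27, 25, 22, 32, 85, 64, 54, 38]

Partitioned: [27, 25, 22, 32, 85, 64, 54, 38]


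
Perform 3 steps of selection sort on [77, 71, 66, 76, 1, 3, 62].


Initial: [77, 71, 66, 76, 1, 3, 62]
Step 1: min=1 at 4
  Swap: [1, 71, 66, 76, 77, 3, 62]
Step 2: min=3 at 5
  Swap: [1, 3, 66, 76, 77, 71, 62]
Step 3: min=62 at 6
  Swap: [1, 3, 62, 76, 77, 71, 66]

After 3 steps: [1, 3, 62, 76, 77, 71, 66]


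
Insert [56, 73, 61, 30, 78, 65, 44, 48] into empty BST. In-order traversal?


Insert 56: root
Insert 73: R from 56
Insert 61: R from 56 -> L from 73
Insert 30: L from 56
Insert 78: R from 56 -> R from 73
Insert 65: R from 56 -> L from 73 -> R from 61
Insert 44: L from 56 -> R from 30
Insert 48: L from 56 -> R from 30 -> R from 44

In-order: [30, 44, 48, 56, 61, 65, 73, 78]


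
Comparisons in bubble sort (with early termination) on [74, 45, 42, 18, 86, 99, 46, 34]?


Algorithm: bubble sort (with early termination)
Input: [74, 45, 42, 18, 86, 99, 46, 34]
Sorted: [18, 34, 42, 45, 46, 74, 86, 99]

28


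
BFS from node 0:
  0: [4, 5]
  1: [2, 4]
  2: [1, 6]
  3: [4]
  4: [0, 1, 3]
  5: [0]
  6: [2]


Visit 0, enqueue [4, 5]
Visit 4, enqueue [1, 3]
Visit 5, enqueue []
Visit 1, enqueue [2]
Visit 3, enqueue []
Visit 2, enqueue [6]
Visit 6, enqueue []

BFS order: [0, 4, 5, 1, 3, 2, 6]


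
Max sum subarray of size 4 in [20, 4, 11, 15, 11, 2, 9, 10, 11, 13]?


[0:4]: 50
[1:5]: 41
[2:6]: 39
[3:7]: 37
[4:8]: 32
[5:9]: 32
[6:10]: 43

Max: 50 at [0:4]


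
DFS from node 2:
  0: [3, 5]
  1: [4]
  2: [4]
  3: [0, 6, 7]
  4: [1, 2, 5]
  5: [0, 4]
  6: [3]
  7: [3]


Visit 2, push [4]
Visit 4, push [5, 1]
Visit 1, push []
Visit 5, push [0]
Visit 0, push [3]
Visit 3, push [7, 6]
Visit 6, push []
Visit 7, push []

DFS order: [2, 4, 1, 5, 0, 3, 6, 7]


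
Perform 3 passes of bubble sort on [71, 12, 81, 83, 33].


Initial: [71, 12, 81, 83, 33]
Pass 1: [12, 71, 81, 33, 83] (2 swaps)
Pass 2: [12, 71, 33, 81, 83] (1 swaps)
Pass 3: [12, 33, 71, 81, 83] (1 swaps)

After 3 passes: [12, 33, 71, 81, 83]


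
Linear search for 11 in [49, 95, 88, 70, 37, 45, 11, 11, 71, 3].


i=0: 49!=11
i=1: 95!=11
i=2: 88!=11
i=3: 70!=11
i=4: 37!=11
i=5: 45!=11
i=6: 11==11 found!

Found at 6, 7 comps


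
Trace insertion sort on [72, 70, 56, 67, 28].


Initial: [72, 70, 56, 67, 28]
Insert 70: [70, 72, 56, 67, 28]
Insert 56: [56, 70, 72, 67, 28]
Insert 67: [56, 67, 70, 72, 28]
Insert 28: [28, 56, 67, 70, 72]

Sorted: [28, 56, 67, 70, 72]


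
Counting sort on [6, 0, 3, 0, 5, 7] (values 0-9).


Input: [6, 0, 3, 0, 5, 7]
Counts: [2, 0, 0, 1, 0, 1, 1, 1, 0, 0]

Sorted: [0, 0, 3, 5, 6, 7]


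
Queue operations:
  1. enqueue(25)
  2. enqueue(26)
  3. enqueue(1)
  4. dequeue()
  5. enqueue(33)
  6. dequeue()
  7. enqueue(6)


enqueue(25) -> [25]
enqueue(26) -> [25, 26]
enqueue(1) -> [25, 26, 1]
dequeue()->25, [26, 1]
enqueue(33) -> [26, 1, 33]
dequeue()->26, [1, 33]
enqueue(6) -> [1, 33, 6]

Final queue: [1, 33, 6]


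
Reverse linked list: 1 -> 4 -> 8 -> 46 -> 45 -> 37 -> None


Step 1: curr=1, set curr.next=prev(None) | reversed so far: 1
Step 2: curr=4, set curr.next=prev(1) | reversed so far: 4 -> 1
Step 3: curr=8, set curr.next=prev(4) | reversed so far: 8 -> 4 -> 1
Step 4: curr=46, set curr.next=prev(8) | reversed so far: 46 -> 8 -> 4 -> 1
Step 5: curr=45, set curr.next=prev(46) | reversed so far: 45 -> 46 -> 8 -> 4 -> 1
Step 6: curr=37, set curr.next=prev(45) | reversed so far: 37 -> 45 -> 46 -> 8 -> 4 -> 1

37 -> 45 -> 46 -> 8 -> 4 -> 1 -> None


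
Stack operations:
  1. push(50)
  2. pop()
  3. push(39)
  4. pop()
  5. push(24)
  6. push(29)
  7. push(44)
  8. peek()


push(50) -> [50]
pop()->50, []
push(39) -> [39]
pop()->39, []
push(24) -> [24]
push(29) -> [24, 29]
push(44) -> [24, 29, 44]
peek()->44

Final stack: [24, 29, 44]


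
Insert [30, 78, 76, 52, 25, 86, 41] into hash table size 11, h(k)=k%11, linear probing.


Insert 30: h=8 -> slot 8
Insert 78: h=1 -> slot 1
Insert 76: h=10 -> slot 10
Insert 52: h=8, 1 probes -> slot 9
Insert 25: h=3 -> slot 3
Insert 86: h=9, 2 probes -> slot 0
Insert 41: h=8, 5 probes -> slot 2

Table: [86, 78, 41, 25, None, None, None, None, 30, 52, 76]


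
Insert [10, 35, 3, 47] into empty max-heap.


Insert 10: [10]
Insert 35: [35, 10]
Insert 3: [35, 10, 3]
Insert 47: [47, 35, 3, 10]

Final heap: [47, 35, 3, 10]


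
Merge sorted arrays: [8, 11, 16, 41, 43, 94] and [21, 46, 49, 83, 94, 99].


Take 8 from A
Take 11 from A
Take 16 from A
Take 21 from B
Take 41 from A
Take 43 from A
Take 46 from B
Take 49 from B
Take 83 from B
Take 94 from A

Merged: [8, 11, 16, 21, 41, 43, 46, 49, 83, 94, 94, 99]


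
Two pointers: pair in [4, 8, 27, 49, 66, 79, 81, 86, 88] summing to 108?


lo=0(4)+hi=8(88)=92
lo=1(8)+hi=8(88)=96
lo=2(27)+hi=8(88)=115
lo=2(27)+hi=7(86)=113
lo=2(27)+hi=6(81)=108

Yes: 27+81=108


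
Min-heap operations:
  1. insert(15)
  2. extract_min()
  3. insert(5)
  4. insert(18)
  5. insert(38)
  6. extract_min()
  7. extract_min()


insert(15) -> [15]
extract_min()->15, []
insert(5) -> [5]
insert(18) -> [5, 18]
insert(38) -> [5, 18, 38]
extract_min()->5, [18, 38]
extract_min()->18, [38]

Final heap: [38]


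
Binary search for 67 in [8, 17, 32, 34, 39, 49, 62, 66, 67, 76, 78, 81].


Step 1: lo=0, hi=11, mid=5, val=49
Step 2: lo=6, hi=11, mid=8, val=67

Found at index 8


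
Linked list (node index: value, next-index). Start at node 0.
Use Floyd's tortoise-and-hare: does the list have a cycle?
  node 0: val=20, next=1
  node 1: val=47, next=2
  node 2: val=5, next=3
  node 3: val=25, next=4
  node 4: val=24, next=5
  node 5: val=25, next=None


Floyd's tortoise (slow, +1) and hare (fast, +2):
  init: slow=0, fast=0
  step 1: slow=1, fast=2
  step 2: slow=2, fast=4
  step 3: fast 4->5->None, no cycle

Cycle: no


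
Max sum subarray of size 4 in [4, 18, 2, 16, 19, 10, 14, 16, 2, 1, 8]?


[0:4]: 40
[1:5]: 55
[2:6]: 47
[3:7]: 59
[4:8]: 59
[5:9]: 42
[6:10]: 33
[7:11]: 27

Max: 59 at [3:7]


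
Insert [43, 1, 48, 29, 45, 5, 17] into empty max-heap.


Insert 43: [43]
Insert 1: [43, 1]
Insert 48: [48, 1, 43]
Insert 29: [48, 29, 43, 1]
Insert 45: [48, 45, 43, 1, 29]
Insert 5: [48, 45, 43, 1, 29, 5]
Insert 17: [48, 45, 43, 1, 29, 5, 17]

Final heap: [48, 45, 43, 1, 29, 5, 17]


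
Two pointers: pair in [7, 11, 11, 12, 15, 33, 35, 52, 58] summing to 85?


lo=0(7)+hi=8(58)=65
lo=1(11)+hi=8(58)=69
lo=2(11)+hi=8(58)=69
lo=3(12)+hi=8(58)=70
lo=4(15)+hi=8(58)=73
lo=5(33)+hi=8(58)=91
lo=5(33)+hi=7(52)=85

Yes: 33+52=85


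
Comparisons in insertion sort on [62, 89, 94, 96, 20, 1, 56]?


Algorithm: insertion sort
Input: [62, 89, 94, 96, 20, 1, 56]
Sorted: [1, 20, 56, 62, 89, 94, 96]

17


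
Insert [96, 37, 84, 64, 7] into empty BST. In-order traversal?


Insert 96: root
Insert 37: L from 96
Insert 84: L from 96 -> R from 37
Insert 64: L from 96 -> R from 37 -> L from 84
Insert 7: L from 96 -> L from 37

In-order: [7, 37, 64, 84, 96]


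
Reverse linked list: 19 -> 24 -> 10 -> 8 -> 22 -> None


Step 1: curr=19, set curr.next=prev(None) | reversed so far: 19
Step 2: curr=24, set curr.next=prev(19) | reversed so far: 24 -> 19
Step 3: curr=10, set curr.next=prev(24) | reversed so far: 10 -> 24 -> 19
Step 4: curr=8, set curr.next=prev(10) | reversed so far: 8 -> 10 -> 24 -> 19
Step 5: curr=22, set curr.next=prev(8) | reversed so far: 22 -> 8 -> 10 -> 24 -> 19

22 -> 8 -> 10 -> 24 -> 19 -> None


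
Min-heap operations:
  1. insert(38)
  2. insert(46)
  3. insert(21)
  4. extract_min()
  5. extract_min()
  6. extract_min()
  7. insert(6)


insert(38) -> [38]
insert(46) -> [38, 46]
insert(21) -> [21, 46, 38]
extract_min()->21, [38, 46]
extract_min()->38, [46]
extract_min()->46, []
insert(6) -> [6]

Final heap: [6]


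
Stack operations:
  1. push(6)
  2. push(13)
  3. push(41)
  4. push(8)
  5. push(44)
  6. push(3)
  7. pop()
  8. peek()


push(6) -> [6]
push(13) -> [6, 13]
push(41) -> [6, 13, 41]
push(8) -> [6, 13, 41, 8]
push(44) -> [6, 13, 41, 8, 44]
push(3) -> [6, 13, 41, 8, 44, 3]
pop()->3, [6, 13, 41, 8, 44]
peek()->44

Final stack: [6, 13, 41, 8, 44]


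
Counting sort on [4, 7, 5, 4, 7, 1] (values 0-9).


Input: [4, 7, 5, 4, 7, 1]
Counts: [0, 1, 0, 0, 2, 1, 0, 2, 0, 0]

Sorted: [1, 4, 4, 5, 7, 7]


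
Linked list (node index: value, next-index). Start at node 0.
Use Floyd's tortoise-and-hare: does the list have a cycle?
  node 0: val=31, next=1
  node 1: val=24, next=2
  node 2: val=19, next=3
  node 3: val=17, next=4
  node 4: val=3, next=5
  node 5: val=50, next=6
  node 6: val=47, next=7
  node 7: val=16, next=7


Floyd's tortoise (slow, +1) and hare (fast, +2):
  init: slow=0, fast=0
  step 1: slow=1, fast=2
  step 2: slow=2, fast=4
  step 3: slow=3, fast=6
  step 4: slow=4, fast=7
  step 5: slow=5, fast=7
  step 6: slow=6, fast=7
  step 7: slow=7, fast=7
  slow == fast at node 7: cycle detected

Cycle: yes


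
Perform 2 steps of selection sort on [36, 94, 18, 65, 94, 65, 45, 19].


Initial: [36, 94, 18, 65, 94, 65, 45, 19]
Step 1: min=18 at 2
  Swap: [18, 94, 36, 65, 94, 65, 45, 19]
Step 2: min=19 at 7
  Swap: [18, 19, 36, 65, 94, 65, 45, 94]

After 2 steps: [18, 19, 36, 65, 94, 65, 45, 94]


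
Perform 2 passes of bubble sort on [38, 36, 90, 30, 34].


Initial: [38, 36, 90, 30, 34]
Pass 1: [36, 38, 30, 34, 90] (3 swaps)
Pass 2: [36, 30, 34, 38, 90] (2 swaps)

After 2 passes: [36, 30, 34, 38, 90]


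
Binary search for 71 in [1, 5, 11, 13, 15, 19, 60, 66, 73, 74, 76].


Step 1: lo=0, hi=10, mid=5, val=19
Step 2: lo=6, hi=10, mid=8, val=73
Step 3: lo=6, hi=7, mid=6, val=60
Step 4: lo=7, hi=7, mid=7, val=66

Not found


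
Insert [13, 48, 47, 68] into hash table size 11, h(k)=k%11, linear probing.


Insert 13: h=2 -> slot 2
Insert 48: h=4 -> slot 4
Insert 47: h=3 -> slot 3
Insert 68: h=2, 3 probes -> slot 5

Table: [None, None, 13, 47, 48, 68, None, None, None, None, None]


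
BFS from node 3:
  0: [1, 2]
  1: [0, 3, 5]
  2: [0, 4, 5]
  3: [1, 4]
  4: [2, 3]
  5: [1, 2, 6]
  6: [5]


Visit 3, enqueue [1, 4]
Visit 1, enqueue [0, 5]
Visit 4, enqueue [2]
Visit 0, enqueue []
Visit 5, enqueue [6]
Visit 2, enqueue []
Visit 6, enqueue []

BFS order: [3, 1, 4, 0, 5, 2, 6]


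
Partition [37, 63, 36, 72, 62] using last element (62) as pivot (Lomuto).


Pivot: 62
  37 <= 62: advance i (no swap)
  36 <= 62: swap -> [37, 36, 63, 72, 62]
Place pivot at 2: [37, 36, 62, 72, 63]

Partitioned: [37, 36, 62, 72, 63]


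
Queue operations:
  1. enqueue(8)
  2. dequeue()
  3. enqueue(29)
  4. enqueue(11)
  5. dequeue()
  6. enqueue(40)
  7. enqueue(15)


enqueue(8) -> [8]
dequeue()->8, []
enqueue(29) -> [29]
enqueue(11) -> [29, 11]
dequeue()->29, [11]
enqueue(40) -> [11, 40]
enqueue(15) -> [11, 40, 15]

Final queue: [11, 40, 15]


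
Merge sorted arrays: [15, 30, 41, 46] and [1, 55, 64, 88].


Take 1 from B
Take 15 from A
Take 30 from A
Take 41 from A
Take 46 from A

Merged: [1, 15, 30, 41, 46, 55, 64, 88]


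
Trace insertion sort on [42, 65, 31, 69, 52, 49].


Initial: [42, 65, 31, 69, 52, 49]
Insert 65: [42, 65, 31, 69, 52, 49]
Insert 31: [31, 42, 65, 69, 52, 49]
Insert 69: [31, 42, 65, 69, 52, 49]
Insert 52: [31, 42, 52, 65, 69, 49]
Insert 49: [31, 42, 49, 52, 65, 69]

Sorted: [31, 42, 49, 52, 65, 69]


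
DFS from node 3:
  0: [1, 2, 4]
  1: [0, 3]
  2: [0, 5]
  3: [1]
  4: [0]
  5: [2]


Visit 3, push [1]
Visit 1, push [0]
Visit 0, push [4, 2]
Visit 2, push [5]
Visit 5, push []
Visit 4, push []

DFS order: [3, 1, 0, 2, 5, 4]


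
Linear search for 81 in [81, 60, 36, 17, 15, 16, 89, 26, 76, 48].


i=0: 81==81 found!

Found at 0, 1 comps


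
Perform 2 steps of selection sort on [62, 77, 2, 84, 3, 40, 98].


Initial: [62, 77, 2, 84, 3, 40, 98]
Step 1: min=2 at 2
  Swap: [2, 77, 62, 84, 3, 40, 98]
Step 2: min=3 at 4
  Swap: [2, 3, 62, 84, 77, 40, 98]

After 2 steps: [2, 3, 62, 84, 77, 40, 98]


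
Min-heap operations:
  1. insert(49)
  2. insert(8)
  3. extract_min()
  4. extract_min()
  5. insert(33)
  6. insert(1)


insert(49) -> [49]
insert(8) -> [8, 49]
extract_min()->8, [49]
extract_min()->49, []
insert(33) -> [33]
insert(1) -> [1, 33]

Final heap: [1, 33]


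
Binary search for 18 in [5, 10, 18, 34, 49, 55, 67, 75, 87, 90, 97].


Step 1: lo=0, hi=10, mid=5, val=55
Step 2: lo=0, hi=4, mid=2, val=18

Found at index 2


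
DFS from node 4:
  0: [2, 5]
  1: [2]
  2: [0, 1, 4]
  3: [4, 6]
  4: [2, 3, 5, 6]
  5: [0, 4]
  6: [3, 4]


Visit 4, push [6, 5, 3, 2]
Visit 2, push [1, 0]
Visit 0, push [5]
Visit 5, push []
Visit 1, push []
Visit 3, push [6]
Visit 6, push []

DFS order: [4, 2, 0, 5, 1, 3, 6]


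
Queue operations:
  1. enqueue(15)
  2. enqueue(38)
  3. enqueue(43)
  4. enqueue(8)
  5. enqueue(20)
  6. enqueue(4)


enqueue(15) -> [15]
enqueue(38) -> [15, 38]
enqueue(43) -> [15, 38, 43]
enqueue(8) -> [15, 38, 43, 8]
enqueue(20) -> [15, 38, 43, 8, 20]
enqueue(4) -> [15, 38, 43, 8, 20, 4]

Final queue: [15, 38, 43, 8, 20, 4]


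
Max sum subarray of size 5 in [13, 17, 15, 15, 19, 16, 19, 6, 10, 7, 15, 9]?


[0:5]: 79
[1:6]: 82
[2:7]: 84
[3:8]: 75
[4:9]: 70
[5:10]: 58
[6:11]: 57
[7:12]: 47

Max: 84 at [2:7]


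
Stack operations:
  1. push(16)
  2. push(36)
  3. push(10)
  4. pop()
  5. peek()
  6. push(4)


push(16) -> [16]
push(36) -> [16, 36]
push(10) -> [16, 36, 10]
pop()->10, [16, 36]
peek()->36
push(4) -> [16, 36, 4]

Final stack: [16, 36, 4]


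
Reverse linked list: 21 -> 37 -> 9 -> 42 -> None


Step 1: curr=21, set curr.next=prev(None) | reversed so far: 21
Step 2: curr=37, set curr.next=prev(21) | reversed so far: 37 -> 21
Step 3: curr=9, set curr.next=prev(37) | reversed so far: 9 -> 37 -> 21
Step 4: curr=42, set curr.next=prev(9) | reversed so far: 42 -> 9 -> 37 -> 21

42 -> 9 -> 37 -> 21 -> None


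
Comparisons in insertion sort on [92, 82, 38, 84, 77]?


Algorithm: insertion sort
Input: [92, 82, 38, 84, 77]
Sorted: [38, 77, 82, 84, 92]

9


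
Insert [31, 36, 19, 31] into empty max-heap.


Insert 31: [31]
Insert 36: [36, 31]
Insert 19: [36, 31, 19]
Insert 31: [36, 31, 19, 31]

Final heap: [36, 31, 19, 31]


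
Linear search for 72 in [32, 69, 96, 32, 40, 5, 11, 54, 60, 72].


i=0: 32!=72
i=1: 69!=72
i=2: 96!=72
i=3: 32!=72
i=4: 40!=72
i=5: 5!=72
i=6: 11!=72
i=7: 54!=72
i=8: 60!=72
i=9: 72==72 found!

Found at 9, 10 comps


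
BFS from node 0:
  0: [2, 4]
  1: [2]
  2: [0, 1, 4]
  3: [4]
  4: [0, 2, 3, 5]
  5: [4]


Visit 0, enqueue [2, 4]
Visit 2, enqueue [1]
Visit 4, enqueue [3, 5]
Visit 1, enqueue []
Visit 3, enqueue []
Visit 5, enqueue []

BFS order: [0, 2, 4, 1, 3, 5]


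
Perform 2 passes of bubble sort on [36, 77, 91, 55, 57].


Initial: [36, 77, 91, 55, 57]
Pass 1: [36, 77, 55, 57, 91] (2 swaps)
Pass 2: [36, 55, 57, 77, 91] (2 swaps)

After 2 passes: [36, 55, 57, 77, 91]


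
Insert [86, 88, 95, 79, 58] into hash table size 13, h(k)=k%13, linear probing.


Insert 86: h=8 -> slot 8
Insert 88: h=10 -> slot 10
Insert 95: h=4 -> slot 4
Insert 79: h=1 -> slot 1
Insert 58: h=6 -> slot 6

Table: [None, 79, None, None, 95, None, 58, None, 86, None, 88, None, None]


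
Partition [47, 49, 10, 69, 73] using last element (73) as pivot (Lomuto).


Pivot: 73
  47 <= 73: advance i (no swap)
  49 <= 73: advance i (no swap)
  10 <= 73: advance i (no swap)
  69 <= 73: advance i (no swap)
Place pivot at 4: [47, 49, 10, 69, 73]

Partitioned: [47, 49, 10, 69, 73]


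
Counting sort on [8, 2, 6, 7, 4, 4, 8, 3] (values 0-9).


Input: [8, 2, 6, 7, 4, 4, 8, 3]
Counts: [0, 0, 1, 1, 2, 0, 1, 1, 2, 0]

Sorted: [2, 3, 4, 4, 6, 7, 8, 8]


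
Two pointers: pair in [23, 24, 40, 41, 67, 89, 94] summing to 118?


lo=0(23)+hi=6(94)=117
lo=1(24)+hi=6(94)=118

Yes: 24+94=118


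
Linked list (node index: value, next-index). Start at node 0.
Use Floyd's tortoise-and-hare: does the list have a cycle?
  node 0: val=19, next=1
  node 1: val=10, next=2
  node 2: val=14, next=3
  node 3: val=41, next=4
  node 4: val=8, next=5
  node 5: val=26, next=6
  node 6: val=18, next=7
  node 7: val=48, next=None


Floyd's tortoise (slow, +1) and hare (fast, +2):
  init: slow=0, fast=0
  step 1: slow=1, fast=2
  step 2: slow=2, fast=4
  step 3: slow=3, fast=6
  step 4: fast 6->7->None, no cycle

Cycle: no


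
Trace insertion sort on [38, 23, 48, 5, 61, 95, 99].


Initial: [38, 23, 48, 5, 61, 95, 99]
Insert 23: [23, 38, 48, 5, 61, 95, 99]
Insert 48: [23, 38, 48, 5, 61, 95, 99]
Insert 5: [5, 23, 38, 48, 61, 95, 99]
Insert 61: [5, 23, 38, 48, 61, 95, 99]
Insert 95: [5, 23, 38, 48, 61, 95, 99]
Insert 99: [5, 23, 38, 48, 61, 95, 99]

Sorted: [5, 23, 38, 48, 61, 95, 99]


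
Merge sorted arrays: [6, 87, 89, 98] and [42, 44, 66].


Take 6 from A
Take 42 from B
Take 44 from B
Take 66 from B

Merged: [6, 42, 44, 66, 87, 89, 98]


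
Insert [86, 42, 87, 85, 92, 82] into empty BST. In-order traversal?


Insert 86: root
Insert 42: L from 86
Insert 87: R from 86
Insert 85: L from 86 -> R from 42
Insert 92: R from 86 -> R from 87
Insert 82: L from 86 -> R from 42 -> L from 85

In-order: [42, 82, 85, 86, 87, 92]


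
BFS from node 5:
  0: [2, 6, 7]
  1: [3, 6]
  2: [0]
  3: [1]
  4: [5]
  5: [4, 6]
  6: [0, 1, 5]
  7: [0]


Visit 5, enqueue [4, 6]
Visit 4, enqueue []
Visit 6, enqueue [0, 1]
Visit 0, enqueue [2, 7]
Visit 1, enqueue [3]
Visit 2, enqueue []
Visit 7, enqueue []
Visit 3, enqueue []

BFS order: [5, 4, 6, 0, 1, 2, 7, 3]


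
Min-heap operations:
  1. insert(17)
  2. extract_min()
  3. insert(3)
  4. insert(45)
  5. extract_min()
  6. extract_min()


insert(17) -> [17]
extract_min()->17, []
insert(3) -> [3]
insert(45) -> [3, 45]
extract_min()->3, [45]
extract_min()->45, []

Final heap: []


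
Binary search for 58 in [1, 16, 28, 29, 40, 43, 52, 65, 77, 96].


Step 1: lo=0, hi=9, mid=4, val=40
Step 2: lo=5, hi=9, mid=7, val=65
Step 3: lo=5, hi=6, mid=5, val=43
Step 4: lo=6, hi=6, mid=6, val=52

Not found


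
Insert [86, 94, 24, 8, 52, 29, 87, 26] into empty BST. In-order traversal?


Insert 86: root
Insert 94: R from 86
Insert 24: L from 86
Insert 8: L from 86 -> L from 24
Insert 52: L from 86 -> R from 24
Insert 29: L from 86 -> R from 24 -> L from 52
Insert 87: R from 86 -> L from 94
Insert 26: L from 86 -> R from 24 -> L from 52 -> L from 29

In-order: [8, 24, 26, 29, 52, 86, 87, 94]


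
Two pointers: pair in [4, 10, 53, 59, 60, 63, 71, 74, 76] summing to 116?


lo=0(4)+hi=8(76)=80
lo=1(10)+hi=8(76)=86
lo=2(53)+hi=8(76)=129
lo=2(53)+hi=7(74)=127
lo=2(53)+hi=6(71)=124
lo=2(53)+hi=5(63)=116

Yes: 53+63=116


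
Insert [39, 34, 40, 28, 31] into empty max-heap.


Insert 39: [39]
Insert 34: [39, 34]
Insert 40: [40, 34, 39]
Insert 28: [40, 34, 39, 28]
Insert 31: [40, 34, 39, 28, 31]

Final heap: [40, 34, 39, 28, 31]


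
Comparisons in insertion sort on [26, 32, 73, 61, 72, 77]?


Algorithm: insertion sort
Input: [26, 32, 73, 61, 72, 77]
Sorted: [26, 32, 61, 72, 73, 77]

7


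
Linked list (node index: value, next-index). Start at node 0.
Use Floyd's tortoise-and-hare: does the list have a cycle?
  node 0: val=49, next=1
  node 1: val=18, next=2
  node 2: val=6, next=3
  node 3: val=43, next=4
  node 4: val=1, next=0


Floyd's tortoise (slow, +1) and hare (fast, +2):
  init: slow=0, fast=0
  step 1: slow=1, fast=2
  step 2: slow=2, fast=4
  step 3: slow=3, fast=1
  step 4: slow=4, fast=3
  step 5: slow=0, fast=0
  slow == fast at node 0: cycle detected

Cycle: yes


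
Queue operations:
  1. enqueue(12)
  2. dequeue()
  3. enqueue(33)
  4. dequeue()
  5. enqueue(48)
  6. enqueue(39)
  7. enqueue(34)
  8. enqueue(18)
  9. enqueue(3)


enqueue(12) -> [12]
dequeue()->12, []
enqueue(33) -> [33]
dequeue()->33, []
enqueue(48) -> [48]
enqueue(39) -> [48, 39]
enqueue(34) -> [48, 39, 34]
enqueue(18) -> [48, 39, 34, 18]
enqueue(3) -> [48, 39, 34, 18, 3]

Final queue: [48, 39, 34, 18, 3]


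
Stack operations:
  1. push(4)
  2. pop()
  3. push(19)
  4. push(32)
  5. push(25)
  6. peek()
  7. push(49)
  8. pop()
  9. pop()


push(4) -> [4]
pop()->4, []
push(19) -> [19]
push(32) -> [19, 32]
push(25) -> [19, 32, 25]
peek()->25
push(49) -> [19, 32, 25, 49]
pop()->49, [19, 32, 25]
pop()->25, [19, 32]

Final stack: [19, 32]


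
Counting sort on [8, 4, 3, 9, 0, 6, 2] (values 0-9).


Input: [8, 4, 3, 9, 0, 6, 2]
Counts: [1, 0, 1, 1, 1, 0, 1, 0, 1, 1]

Sorted: [0, 2, 3, 4, 6, 8, 9]


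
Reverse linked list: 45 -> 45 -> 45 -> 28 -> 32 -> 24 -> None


Step 1: curr=45, set curr.next=prev(None) | reversed so far: 45
Step 2: curr=45, set curr.next=prev(45) | reversed so far: 45 -> 45
Step 3: curr=45, set curr.next=prev(45) | reversed so far: 45 -> 45 -> 45
Step 4: curr=28, set curr.next=prev(45) | reversed so far: 28 -> 45 -> 45 -> 45
Step 5: curr=32, set curr.next=prev(28) | reversed so far: 32 -> 28 -> 45 -> 45 -> 45
Step 6: curr=24, set curr.next=prev(32) | reversed so far: 24 -> 32 -> 28 -> 45 -> 45 -> 45

24 -> 32 -> 28 -> 45 -> 45 -> 45 -> None


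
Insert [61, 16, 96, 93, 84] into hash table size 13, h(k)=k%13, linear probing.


Insert 61: h=9 -> slot 9
Insert 16: h=3 -> slot 3
Insert 96: h=5 -> slot 5
Insert 93: h=2 -> slot 2
Insert 84: h=6 -> slot 6

Table: [None, None, 93, 16, None, 96, 84, None, None, 61, None, None, None]


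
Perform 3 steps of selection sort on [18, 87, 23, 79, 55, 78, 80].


Initial: [18, 87, 23, 79, 55, 78, 80]
Step 1: min=18 at 0
  Swap: [18, 87, 23, 79, 55, 78, 80]
Step 2: min=23 at 2
  Swap: [18, 23, 87, 79, 55, 78, 80]
Step 3: min=55 at 4
  Swap: [18, 23, 55, 79, 87, 78, 80]

After 3 steps: [18, 23, 55, 79, 87, 78, 80]


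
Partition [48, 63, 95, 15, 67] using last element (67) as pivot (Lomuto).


Pivot: 67
  48 <= 67: advance i (no swap)
  63 <= 67: advance i (no swap)
  15 <= 67: swap -> [48, 63, 15, 95, 67]
Place pivot at 3: [48, 63, 15, 67, 95]

Partitioned: [48, 63, 15, 67, 95]


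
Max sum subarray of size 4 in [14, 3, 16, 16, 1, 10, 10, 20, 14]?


[0:4]: 49
[1:5]: 36
[2:6]: 43
[3:7]: 37
[4:8]: 41
[5:9]: 54

Max: 54 at [5:9]


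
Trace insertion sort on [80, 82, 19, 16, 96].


Initial: [80, 82, 19, 16, 96]
Insert 82: [80, 82, 19, 16, 96]
Insert 19: [19, 80, 82, 16, 96]
Insert 16: [16, 19, 80, 82, 96]
Insert 96: [16, 19, 80, 82, 96]

Sorted: [16, 19, 80, 82, 96]


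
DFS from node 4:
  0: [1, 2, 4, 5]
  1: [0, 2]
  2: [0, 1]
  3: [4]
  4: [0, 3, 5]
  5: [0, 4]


Visit 4, push [5, 3, 0]
Visit 0, push [5, 2, 1]
Visit 1, push [2]
Visit 2, push []
Visit 5, push []
Visit 3, push []

DFS order: [4, 0, 1, 2, 5, 3]


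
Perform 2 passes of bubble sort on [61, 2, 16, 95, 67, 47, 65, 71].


Initial: [61, 2, 16, 95, 67, 47, 65, 71]
Pass 1: [2, 16, 61, 67, 47, 65, 71, 95] (6 swaps)
Pass 2: [2, 16, 61, 47, 65, 67, 71, 95] (2 swaps)

After 2 passes: [2, 16, 61, 47, 65, 67, 71, 95]


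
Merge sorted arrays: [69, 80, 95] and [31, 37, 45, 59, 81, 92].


Take 31 from B
Take 37 from B
Take 45 from B
Take 59 from B
Take 69 from A
Take 80 from A
Take 81 from B
Take 92 from B

Merged: [31, 37, 45, 59, 69, 80, 81, 92, 95]
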